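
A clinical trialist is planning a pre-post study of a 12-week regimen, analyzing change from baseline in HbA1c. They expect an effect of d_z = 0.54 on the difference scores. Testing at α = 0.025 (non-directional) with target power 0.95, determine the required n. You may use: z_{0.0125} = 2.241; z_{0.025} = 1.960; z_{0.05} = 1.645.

n = 52 pairs

For a paired (one-sample on differences) test: n = ((z_{α/2} + z_β) / d)².
z_{α/2} + z_β = 2.241 + 1.645 = 3.886.
n = (3.886 / 0.54)² = 7.196² = 51.79.
Round up.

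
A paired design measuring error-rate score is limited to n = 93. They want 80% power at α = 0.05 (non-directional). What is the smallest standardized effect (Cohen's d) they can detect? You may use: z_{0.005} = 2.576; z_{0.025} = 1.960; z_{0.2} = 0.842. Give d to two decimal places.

d_min ≈ 0.29

For a single sample (or paired design) of n = 93: d_min = (z_{α/2} + z_β)/√n.
z-sum = 1.960 + 0.842 = 2.802.
d_min = 2.802 / √93 = 2.802 / 9.644 = 0.291.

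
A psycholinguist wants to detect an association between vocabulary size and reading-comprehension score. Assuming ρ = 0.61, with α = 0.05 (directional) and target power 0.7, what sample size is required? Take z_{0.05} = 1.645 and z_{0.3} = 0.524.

n = 13

Fisher's z: C = ½·ln((1+r)/(1−r)) = ½·ln(4.1282) = 0.7089.
n = ((z_{α} + z_β)/C)² + 3.
(1.645 + 0.524) / 0.7089 = 2.169 / 0.7089 = 3.060.
n = 3.060² + 3 = 9.36 + 3 = 12.4.
Round up.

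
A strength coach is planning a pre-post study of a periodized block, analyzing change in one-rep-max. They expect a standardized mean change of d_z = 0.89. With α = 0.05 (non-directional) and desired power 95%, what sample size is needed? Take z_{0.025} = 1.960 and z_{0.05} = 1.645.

For a paired (one-sample on differences) test: n = ((z_{α/2} + z_β) / d)².
z_{α/2} + z_β = 1.960 + 1.645 = 3.605.
n = (3.605 / 0.89)² = 4.051² = 16.41.
Round up.

n = 17 pairs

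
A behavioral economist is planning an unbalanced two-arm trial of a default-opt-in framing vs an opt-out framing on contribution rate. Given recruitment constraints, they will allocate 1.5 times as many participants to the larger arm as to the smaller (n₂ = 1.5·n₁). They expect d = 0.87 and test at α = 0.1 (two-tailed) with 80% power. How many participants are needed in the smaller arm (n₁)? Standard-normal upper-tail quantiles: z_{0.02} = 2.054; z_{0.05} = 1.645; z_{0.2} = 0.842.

n₁ = 14

With allocation ratio k = n₂/n₁ = 1.5, Var(x̄₁−x̄₂) = σ²(1/n₁ + 1/(k·n₁)) = σ²·(k+1)/(k·n₁).
So n₁ = (1 + 1/k)·((z_{α/2} + z_β)/d)² = 1.667 × (2.487/0.87)².
n₁ = 1.667 × 8.17 = 13.6.
Round up: n₁ = 14, giving n₂ = 1.5 × 14 = 21.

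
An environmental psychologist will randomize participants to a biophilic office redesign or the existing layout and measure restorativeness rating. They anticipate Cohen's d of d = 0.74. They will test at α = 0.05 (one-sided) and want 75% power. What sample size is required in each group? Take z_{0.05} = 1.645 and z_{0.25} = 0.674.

n = 20 per group

For two independent groups with equal n: n = 2·((z_{α} + z_β) / d)².
z_{α} + z_β = 1.645 + 0.674 = 2.319.
n = 2 × (2.319 / 0.74)² = 2 × 3.134² = 2 × 9.82 = 19.6.
Round up to the next whole participant.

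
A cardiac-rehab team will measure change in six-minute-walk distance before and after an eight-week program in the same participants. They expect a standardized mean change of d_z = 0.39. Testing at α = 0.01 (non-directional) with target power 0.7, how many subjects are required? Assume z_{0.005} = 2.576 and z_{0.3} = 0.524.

For a paired (one-sample on differences) test: n = ((z_{α/2} + z_β) / d)².
z_{α/2} + z_β = 2.576 + 0.524 = 3.100.
n = (3.100 / 0.39)² = 7.949² = 63.18.
Round up.

n = 64 pairs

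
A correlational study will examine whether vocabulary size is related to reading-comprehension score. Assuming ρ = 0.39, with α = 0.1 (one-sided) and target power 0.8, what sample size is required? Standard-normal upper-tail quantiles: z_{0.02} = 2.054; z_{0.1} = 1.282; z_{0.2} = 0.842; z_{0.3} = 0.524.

n = 30

Fisher's z: C = ½·ln((1+r)/(1−r)) = ½·ln(2.2787) = 0.4118.
n = ((z_{α} + z_β)/C)² + 3.
(1.282 + 0.842) / 0.4118 = 2.124 / 0.4118 = 5.158.
n = 5.158² + 3 = 26.60 + 3 = 29.6.
Round up.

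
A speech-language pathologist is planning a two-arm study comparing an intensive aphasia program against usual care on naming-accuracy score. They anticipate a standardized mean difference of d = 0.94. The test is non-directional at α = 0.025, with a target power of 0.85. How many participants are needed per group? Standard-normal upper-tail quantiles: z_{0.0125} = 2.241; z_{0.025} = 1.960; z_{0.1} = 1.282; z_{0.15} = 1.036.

For two independent groups with equal n: n = 2·((z_{α/2} + z_β) / d)².
z_{α/2} + z_β = 2.241 + 1.036 = 3.277.
n = 2 × (3.277 / 0.94)² = 2 × 3.486² = 2 × 12.15 = 24.3.
Round up to the next whole participant.

n = 25 per group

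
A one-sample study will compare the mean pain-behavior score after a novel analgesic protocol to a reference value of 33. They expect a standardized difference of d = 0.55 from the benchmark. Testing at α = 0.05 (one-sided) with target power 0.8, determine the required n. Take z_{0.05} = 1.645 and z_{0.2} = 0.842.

n = 21

For a one-sample test: n = ((z_{α} + z_β) / d)².
z_{α} + z_β = 1.645 + 0.842 = 2.487.
n = (2.487 / 0.55)² = 4.522² = 20.45.
Round up.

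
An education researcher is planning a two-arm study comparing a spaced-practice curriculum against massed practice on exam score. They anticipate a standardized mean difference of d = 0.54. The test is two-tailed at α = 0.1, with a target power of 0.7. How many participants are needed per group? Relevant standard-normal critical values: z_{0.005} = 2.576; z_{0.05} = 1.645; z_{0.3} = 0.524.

For two independent groups with equal n: n = 2·((z_{α/2} + z_β) / d)².
z_{α/2} + z_β = 1.645 + 0.524 = 2.169.
n = 2 × (2.169 / 0.54)² = 2 × 4.017² = 2 × 16.13 = 32.3.
Round up to the next whole participant.

n = 33 per group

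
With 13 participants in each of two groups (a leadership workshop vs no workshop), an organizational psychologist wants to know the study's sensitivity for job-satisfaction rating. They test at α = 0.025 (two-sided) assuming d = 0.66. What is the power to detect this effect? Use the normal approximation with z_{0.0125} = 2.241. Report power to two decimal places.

For two equal groups, power = Φ(d·√(n/2) − z_{α/2}).
d·√(n/2) = 0.66 × √(13/2) = 0.66 × 2.550 = 1.683.
z_β = 1.683 − 2.241 = -0.558.
Power = Φ(-0.558) = 0.288.

power ≈ 0.29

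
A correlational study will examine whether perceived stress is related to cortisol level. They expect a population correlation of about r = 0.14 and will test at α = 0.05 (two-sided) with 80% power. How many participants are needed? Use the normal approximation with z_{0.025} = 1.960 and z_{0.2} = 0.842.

n = 399

Fisher's z: C = ½·ln((1+r)/(1−r)) = ½·ln(1.3256) = 0.1409.
n = ((z_{α/2} + z_β)/C)² + 3.
(1.960 + 0.842) / 0.1409 = 2.802 / 0.1409 = 19.886.
n = 19.886² + 3 = 395.47 + 3 = 398.5.
Round up.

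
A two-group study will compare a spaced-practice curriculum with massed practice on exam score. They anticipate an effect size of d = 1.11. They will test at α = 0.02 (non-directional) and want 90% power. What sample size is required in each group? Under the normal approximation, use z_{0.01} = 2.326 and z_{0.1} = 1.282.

For two independent groups with equal n: n = 2·((z_{α/2} + z_β) / d)².
z_{α/2} + z_β = 2.326 + 1.282 = 3.608.
n = 2 × (3.608 / 1.11)² = 2 × 3.250² = 2 × 10.57 = 21.1.
Round up to the next whole participant.

n = 22 per group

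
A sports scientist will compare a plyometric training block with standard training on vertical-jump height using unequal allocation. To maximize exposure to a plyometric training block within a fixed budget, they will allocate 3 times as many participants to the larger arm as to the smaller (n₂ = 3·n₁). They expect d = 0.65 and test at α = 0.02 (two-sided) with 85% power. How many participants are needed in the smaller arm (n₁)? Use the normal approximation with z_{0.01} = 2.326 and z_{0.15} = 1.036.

With allocation ratio k = n₂/n₁ = 3, Var(x̄₁−x̄₂) = σ²(1/n₁ + 1/(k·n₁)) = σ²·(k+1)/(k·n₁).
So n₁ = (1 + 1/k)·((z_{α/2} + z_β)/d)² = 1.333 × (3.362/0.65)².
n₁ = 1.333 × 26.75 = 35.7.
Round up: n₁ = 36, giving n₂ = 3 × 36 = 108.

n₁ = 36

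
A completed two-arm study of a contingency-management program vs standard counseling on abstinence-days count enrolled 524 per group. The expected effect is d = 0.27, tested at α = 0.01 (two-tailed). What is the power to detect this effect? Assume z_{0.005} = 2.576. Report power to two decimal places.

For two equal groups, power = Φ(d·√(n/2) − z_{α/2}).
d·√(n/2) = 0.27 × √(524/2) = 0.27 × 16.186 = 4.370.
z_β = 4.370 − 2.576 = 1.794.
Power = Φ(1.794) = 0.964.

power ≈ 0.96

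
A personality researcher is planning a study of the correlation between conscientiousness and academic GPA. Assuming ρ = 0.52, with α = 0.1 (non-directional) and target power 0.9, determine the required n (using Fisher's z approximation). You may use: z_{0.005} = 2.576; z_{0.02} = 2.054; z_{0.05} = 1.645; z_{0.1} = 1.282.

Fisher's z: C = ½·ln((1+r)/(1−r)) = ½·ln(3.1667) = 0.5763.
n = ((z_{α/2} + z_β)/C)² + 3.
(1.645 + 1.282) / 0.5763 = 2.927 / 0.5763 = 5.079.
n = 5.079² + 3 = 25.80 + 3 = 28.8.
Round up.

n = 29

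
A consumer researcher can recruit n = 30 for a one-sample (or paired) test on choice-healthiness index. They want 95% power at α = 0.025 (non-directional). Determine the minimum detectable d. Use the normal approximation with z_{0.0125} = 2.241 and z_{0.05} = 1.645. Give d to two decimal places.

d_min ≈ 0.71

For a single sample (or paired design) of n = 30: d_min = (z_{α/2} + z_β)/√n.
z-sum = 2.241 + 1.645 = 3.886.
d_min = 3.886 / √30 = 3.886 / 5.477 = 0.709.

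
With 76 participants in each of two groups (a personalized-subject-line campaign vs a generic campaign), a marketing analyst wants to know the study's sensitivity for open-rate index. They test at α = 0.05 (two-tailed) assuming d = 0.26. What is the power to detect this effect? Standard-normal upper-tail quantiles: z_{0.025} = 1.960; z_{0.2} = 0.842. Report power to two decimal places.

power ≈ 0.36

For two equal groups, power = Φ(d·√(n/2) − z_{α/2}).
d·√(n/2) = 0.26 × √(76/2) = 0.26 × 6.164 = 1.603.
z_β = 1.603 − 1.960 = -0.357.
Power = Φ(-0.357) = 0.360.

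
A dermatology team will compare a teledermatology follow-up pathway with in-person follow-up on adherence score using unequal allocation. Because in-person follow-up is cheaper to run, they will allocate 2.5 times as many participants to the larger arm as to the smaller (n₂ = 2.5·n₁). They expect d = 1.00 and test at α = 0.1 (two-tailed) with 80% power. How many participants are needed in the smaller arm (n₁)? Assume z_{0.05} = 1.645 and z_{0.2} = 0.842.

With allocation ratio k = n₂/n₁ = 2.5, Var(x̄₁−x̄₂) = σ²(1/n₁ + 1/(k·n₁)) = σ²·(k+1)/(k·n₁).
So n₁ = (1 + 1/k)·((z_{α/2} + z_β)/d)² = 1.400 × (2.487/1.00)².
n₁ = 1.400 × 6.19 = 8.7.
Round up: n₁ = 9, giving n₂ = ⌈2.5 × 9⌉ = ⌈22.5⌉ = 23.

n₁ = 9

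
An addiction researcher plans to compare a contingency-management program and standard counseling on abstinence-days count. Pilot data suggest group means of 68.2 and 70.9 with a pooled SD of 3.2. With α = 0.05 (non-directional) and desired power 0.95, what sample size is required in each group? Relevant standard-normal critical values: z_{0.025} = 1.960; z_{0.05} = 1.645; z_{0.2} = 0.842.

n = 37 per group

Cohen's d = |M₁ − M₂| / SD_pooled = |68.2 − 70.9| / 3.2 = 2.7 / 3.2 = 0.844.
For two independent groups with equal n: n = 2·((z_{α/2} + z_β) / d)².
z_{α/2} + z_β = 1.960 + 1.645 = 3.605.
n = 2 × (3.605 / 0.844)² = 2 × 4.271² = 2 × 18.24 = 36.5.
Round up to the next whole participant.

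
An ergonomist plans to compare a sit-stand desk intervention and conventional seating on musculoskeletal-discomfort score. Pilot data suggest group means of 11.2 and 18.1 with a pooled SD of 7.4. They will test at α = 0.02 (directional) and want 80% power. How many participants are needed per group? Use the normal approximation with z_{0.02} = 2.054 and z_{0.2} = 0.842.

n = 20 per group

Cohen's d = |M₁ − M₂| / SD_pooled = |11.2 − 18.1| / 7.4 = 6.9 / 7.4 = 0.932.
For two independent groups with equal n: n = 2·((z_{α} + z_β) / d)².
z_{α} + z_β = 2.054 + 0.842 = 2.896.
n = 2 × (2.896 / 0.932)² = 2 × 3.107² = 2 × 9.66 = 19.3.
Round up to the next whole participant.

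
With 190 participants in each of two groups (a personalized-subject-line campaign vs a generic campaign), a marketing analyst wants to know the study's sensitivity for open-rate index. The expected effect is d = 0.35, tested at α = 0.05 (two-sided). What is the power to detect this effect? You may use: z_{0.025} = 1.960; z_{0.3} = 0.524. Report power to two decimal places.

For two equal groups, power = Φ(d·√(n/2) − z_{α/2}).
d·√(n/2) = 0.35 × √(190/2) = 0.35 × 9.747 = 3.411.
z_β = 3.411 − 1.960 = 1.451.
Power = Φ(1.451) = 0.927.

power ≈ 0.93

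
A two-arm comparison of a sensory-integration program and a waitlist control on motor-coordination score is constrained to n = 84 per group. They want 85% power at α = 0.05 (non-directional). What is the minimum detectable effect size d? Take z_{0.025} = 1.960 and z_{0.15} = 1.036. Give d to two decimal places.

d_min ≈ 0.46

For two independent groups of n = 84 each: d_min = (z_{α/2} + z_β)·√(2/n).
z-sum = 1.960 + 1.036 = 2.996.
d_min = 2.996 × √(2/84) = 2.996 × 0.1543 = 0.462.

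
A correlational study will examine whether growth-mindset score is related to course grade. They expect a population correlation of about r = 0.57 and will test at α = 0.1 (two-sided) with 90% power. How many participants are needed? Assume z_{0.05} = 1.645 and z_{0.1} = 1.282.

n = 24

Fisher's z: C = ½·ln((1+r)/(1−r)) = ½·ln(3.6512) = 0.6475.
n = ((z_{α/2} + z_β)/C)² + 3.
(1.645 + 1.282) / 0.6475 = 2.927 / 0.6475 = 4.520.
n = 4.520² + 3 = 20.43 + 3 = 23.4.
Round up.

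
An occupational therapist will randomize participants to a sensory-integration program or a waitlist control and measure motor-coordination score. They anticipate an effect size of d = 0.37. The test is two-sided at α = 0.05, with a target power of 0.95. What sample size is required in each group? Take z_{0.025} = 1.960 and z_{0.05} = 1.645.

n = 190 per group

For two independent groups with equal n: n = 2·((z_{α/2} + z_β) / d)².
z_{α/2} + z_β = 1.960 + 1.645 = 3.605.
n = 2 × (3.605 / 0.37)² = 2 × 9.743² = 2 × 94.93 = 189.9.
Round up to the next whole participant.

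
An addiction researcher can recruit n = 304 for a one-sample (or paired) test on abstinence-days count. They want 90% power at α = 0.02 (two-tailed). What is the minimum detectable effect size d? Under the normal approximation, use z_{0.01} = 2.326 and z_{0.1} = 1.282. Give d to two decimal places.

d_min ≈ 0.21

For a single sample (or paired design) of n = 304: d_min = (z_{α/2} + z_β)/√n.
z-sum = 2.326 + 1.282 = 3.608.
d_min = 3.608 / √304 = 3.608 / 17.436 = 0.207.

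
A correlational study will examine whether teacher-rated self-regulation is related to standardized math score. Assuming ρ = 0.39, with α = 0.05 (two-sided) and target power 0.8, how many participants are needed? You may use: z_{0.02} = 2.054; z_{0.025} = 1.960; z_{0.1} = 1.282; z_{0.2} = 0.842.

Fisher's z: C = ½·ln((1+r)/(1−r)) = ½·ln(2.2787) = 0.4118.
n = ((z_{α/2} + z_β)/C)² + 3.
(1.960 + 0.842) / 0.4118 = 2.802 / 0.4118 = 6.804.
n = 6.804² + 3 = 46.30 + 3 = 49.3.
Round up.

n = 50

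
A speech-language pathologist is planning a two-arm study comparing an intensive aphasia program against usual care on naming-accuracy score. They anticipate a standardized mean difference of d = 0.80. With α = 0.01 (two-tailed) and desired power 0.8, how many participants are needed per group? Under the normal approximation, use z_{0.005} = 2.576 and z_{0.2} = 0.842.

n = 37 per group

For two independent groups with equal n: n = 2·((z_{α/2} + z_β) / d)².
z_{α/2} + z_β = 2.576 + 0.842 = 3.418.
n = 2 × (3.418 / 0.80)² = 2 × 4.272² = 2 × 18.25 = 36.5.
Round up to the next whole participant.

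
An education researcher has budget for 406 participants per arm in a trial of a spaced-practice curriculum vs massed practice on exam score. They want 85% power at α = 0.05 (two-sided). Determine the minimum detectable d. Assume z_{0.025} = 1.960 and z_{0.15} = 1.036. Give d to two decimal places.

For two independent groups of n = 406 each: d_min = (z_{α/2} + z_β)·√(2/n).
z-sum = 1.960 + 1.036 = 2.996.
d_min = 2.996 × √(2/406) = 2.996 × 0.0702 = 0.210.

d_min ≈ 0.21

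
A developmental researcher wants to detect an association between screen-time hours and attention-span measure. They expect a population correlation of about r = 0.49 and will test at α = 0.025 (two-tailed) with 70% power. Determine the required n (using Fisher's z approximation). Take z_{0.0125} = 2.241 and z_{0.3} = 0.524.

n = 30

Fisher's z: C = ½·ln((1+r)/(1−r)) = ½·ln(2.9216) = 0.5361.
n = ((z_{α/2} + z_β)/C)² + 3.
(2.241 + 0.524) / 0.5361 = 2.765 / 0.5361 = 5.158.
n = 5.158² + 3 = 26.60 + 3 = 29.6.
Round up.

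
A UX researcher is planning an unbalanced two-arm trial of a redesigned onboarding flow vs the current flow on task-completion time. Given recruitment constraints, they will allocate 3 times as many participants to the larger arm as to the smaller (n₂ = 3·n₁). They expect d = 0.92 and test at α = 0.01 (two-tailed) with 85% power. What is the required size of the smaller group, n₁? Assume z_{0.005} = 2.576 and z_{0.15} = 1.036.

With allocation ratio k = n₂/n₁ = 3, Var(x̄₁−x̄₂) = σ²(1/n₁ + 1/(k·n₁)) = σ²·(k+1)/(k·n₁).
So n₁ = (1 + 1/k)·((z_{α/2} + z_β)/d)² = 1.333 × (3.612/0.92)².
n₁ = 1.333 × 15.41 = 20.6.
Round up: n₁ = 21, giving n₂ = 3 × 21 = 63.

n₁ = 21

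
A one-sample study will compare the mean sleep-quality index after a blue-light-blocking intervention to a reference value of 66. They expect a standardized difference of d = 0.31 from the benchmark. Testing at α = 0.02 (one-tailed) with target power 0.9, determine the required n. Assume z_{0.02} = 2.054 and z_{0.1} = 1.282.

n = 116

For a one-sample test: n = ((z_{α} + z_β) / d)².
z_{α} + z_β = 2.054 + 1.282 = 3.336.
n = (3.336 / 0.31)² = 10.761² = 115.81.
Round up.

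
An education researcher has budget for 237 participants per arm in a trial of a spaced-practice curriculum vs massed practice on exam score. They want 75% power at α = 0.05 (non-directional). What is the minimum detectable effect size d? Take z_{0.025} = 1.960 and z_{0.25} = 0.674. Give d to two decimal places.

For two independent groups of n = 237 each: d_min = (z_{α/2} + z_β)·√(2/n).
z-sum = 1.960 + 0.674 = 2.634.
d_min = 2.634 × √(2/237) = 2.634 × 0.0919 = 0.242.

d_min ≈ 0.24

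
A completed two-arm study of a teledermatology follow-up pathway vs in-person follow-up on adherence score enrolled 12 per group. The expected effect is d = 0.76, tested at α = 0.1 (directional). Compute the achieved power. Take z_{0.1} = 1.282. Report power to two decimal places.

For two equal groups, power = Φ(d·√(n/2) − z_{α}).
d·√(n/2) = 0.76 × √(12/2) = 0.76 × 2.449 = 1.862.
z_β = 1.862 − 1.282 = 0.580.
Power = Φ(0.580) = 0.719.

power ≈ 0.72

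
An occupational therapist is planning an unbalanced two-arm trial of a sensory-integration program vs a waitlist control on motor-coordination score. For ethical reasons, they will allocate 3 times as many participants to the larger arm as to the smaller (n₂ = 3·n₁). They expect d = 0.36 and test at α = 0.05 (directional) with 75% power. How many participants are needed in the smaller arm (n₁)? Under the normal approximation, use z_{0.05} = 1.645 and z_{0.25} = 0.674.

n₁ = 56

With allocation ratio k = n₂/n₁ = 3, Var(x̄₁−x̄₂) = σ²(1/n₁ + 1/(k·n₁)) = σ²·(k+1)/(k·n₁).
So n₁ = (1 + 1/k)·((z_{α} + z_β)/d)² = 1.333 × (2.319/0.36)².
n₁ = 1.333 × 41.50 = 55.3.
Round up: n₁ = 56, giving n₂ = 3 × 56 = 168.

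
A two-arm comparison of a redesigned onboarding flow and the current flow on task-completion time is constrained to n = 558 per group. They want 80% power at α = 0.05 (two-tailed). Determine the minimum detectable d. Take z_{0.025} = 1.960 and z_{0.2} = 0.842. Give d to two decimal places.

d_min ≈ 0.17

For two independent groups of n = 558 each: d_min = (z_{α/2} + z_β)·√(2/n).
z-sum = 1.960 + 0.842 = 2.802.
d_min = 2.802 × √(2/558) = 2.802 × 0.0599 = 0.168.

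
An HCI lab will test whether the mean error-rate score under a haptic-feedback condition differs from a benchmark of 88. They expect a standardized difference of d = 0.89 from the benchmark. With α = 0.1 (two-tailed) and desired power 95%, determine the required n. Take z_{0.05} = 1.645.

For a one-sample test: n = ((z_{α/2} + z_β) / d)².
z_{α/2} + z_β = 1.645 + 1.645 = 3.290.
n = (3.290 / 0.89)² = 3.697² = 13.67.
Round up.

n = 14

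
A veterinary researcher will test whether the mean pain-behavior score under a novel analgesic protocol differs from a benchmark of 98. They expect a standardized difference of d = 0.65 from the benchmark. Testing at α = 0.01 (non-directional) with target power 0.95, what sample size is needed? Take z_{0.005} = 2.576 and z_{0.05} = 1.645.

For a one-sample test: n = ((z_{α/2} + z_β) / d)².
z_{α/2} + z_β = 2.576 + 1.645 = 4.221.
n = (4.221 / 0.65)² = 6.494² = 42.17.
Round up.

n = 43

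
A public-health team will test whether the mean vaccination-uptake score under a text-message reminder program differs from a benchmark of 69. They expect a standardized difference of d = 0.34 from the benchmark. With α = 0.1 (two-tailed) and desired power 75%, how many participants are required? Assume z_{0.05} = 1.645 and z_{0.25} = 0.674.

For a one-sample test: n = ((z_{α/2} + z_β) / d)².
z_{α/2} + z_β = 1.645 + 0.674 = 2.319.
n = (2.319 / 0.34)² = 6.821² = 46.52.
Round up.

n = 47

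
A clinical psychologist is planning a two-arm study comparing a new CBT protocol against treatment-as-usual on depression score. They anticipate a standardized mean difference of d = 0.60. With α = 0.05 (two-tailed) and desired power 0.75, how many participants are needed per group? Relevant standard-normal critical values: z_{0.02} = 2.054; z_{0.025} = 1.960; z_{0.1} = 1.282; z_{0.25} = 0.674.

For two independent groups with equal n: n = 2·((z_{α/2} + z_β) / d)².
z_{α/2} + z_β = 1.960 + 0.674 = 2.634.
n = 2 × (2.634 / 0.60)² = 2 × 4.390² = 2 × 19.27 = 38.5.
Round up to the next whole participant.

n = 39 per group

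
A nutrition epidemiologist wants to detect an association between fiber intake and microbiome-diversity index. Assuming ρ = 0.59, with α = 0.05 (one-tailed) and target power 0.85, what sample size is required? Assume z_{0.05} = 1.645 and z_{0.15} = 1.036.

Fisher's z: C = ½·ln((1+r)/(1−r)) = ½·ln(3.8780) = 0.6777.
n = ((z_{α} + z_β)/C)² + 3.
(1.645 + 1.036) / 0.6777 = 2.681 / 0.6777 = 3.956.
n = 3.956² + 3 = 15.65 + 3 = 18.7.
Round up.

n = 19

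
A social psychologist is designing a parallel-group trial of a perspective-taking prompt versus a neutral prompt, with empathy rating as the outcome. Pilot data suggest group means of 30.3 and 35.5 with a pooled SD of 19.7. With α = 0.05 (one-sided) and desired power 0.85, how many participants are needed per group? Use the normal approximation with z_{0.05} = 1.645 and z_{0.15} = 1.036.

n = 207 per group

Cohen's d = |M₁ − M₂| / SD_pooled = |30.3 − 35.5| / 19.7 = 5.2 / 19.7 = 0.264.
For two independent groups with equal n: n = 2·((z_{α} + z_β) / d)².
z_{α} + z_β = 1.645 + 1.036 = 2.681.
n = 2 × (2.681 / 0.264)² = 2 × 10.155² = 2 × 103.13 = 206.3.
Round up to the next whole participant.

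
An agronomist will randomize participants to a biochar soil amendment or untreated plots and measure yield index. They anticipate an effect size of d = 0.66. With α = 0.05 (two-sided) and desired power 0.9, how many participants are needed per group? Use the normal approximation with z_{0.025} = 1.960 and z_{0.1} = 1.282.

n = 49 per group

For two independent groups with equal n: n = 2·((z_{α/2} + z_β) / d)².
z_{α/2} + z_β = 1.960 + 1.282 = 3.242.
n = 2 × (3.242 / 0.66)² = 2 × 4.912² = 2 × 24.13 = 48.3.
Round up to the next whole participant.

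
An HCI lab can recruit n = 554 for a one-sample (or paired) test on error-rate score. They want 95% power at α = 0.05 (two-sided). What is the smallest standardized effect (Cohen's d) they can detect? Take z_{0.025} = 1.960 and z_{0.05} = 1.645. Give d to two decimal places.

For a single sample (or paired design) of n = 554: d_min = (z_{α/2} + z_β)/√n.
z-sum = 1.960 + 1.645 = 3.605.
d_min = 3.605 / √554 = 3.605 / 23.537 = 0.153.

d_min ≈ 0.15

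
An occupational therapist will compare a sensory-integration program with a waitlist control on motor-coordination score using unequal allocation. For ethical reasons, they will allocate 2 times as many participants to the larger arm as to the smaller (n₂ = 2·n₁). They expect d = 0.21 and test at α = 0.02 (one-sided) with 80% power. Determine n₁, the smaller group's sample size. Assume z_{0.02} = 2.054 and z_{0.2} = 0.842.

With allocation ratio k = n₂/n₁ = 2, Var(x̄₁−x̄₂) = σ²(1/n₁ + 1/(k·n₁)) = σ²·(k+1)/(k·n₁).
So n₁ = (1 + 1/k)·((z_{α} + z_β)/d)² = 1.500 × (2.896/0.21)².
n₁ = 1.500 × 190.18 = 285.3.
Round up: n₁ = 286, giving n₂ = 2 × 286 = 572.

n₁ = 286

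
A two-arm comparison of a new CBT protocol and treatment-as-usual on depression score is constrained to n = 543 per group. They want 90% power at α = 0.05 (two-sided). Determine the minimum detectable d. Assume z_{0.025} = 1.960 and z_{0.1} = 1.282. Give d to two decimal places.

For two independent groups of n = 543 each: d_min = (z_{α/2} + z_β)·√(2/n).
z-sum = 1.960 + 1.282 = 3.242.
d_min = 3.242 × √(2/543) = 3.242 × 0.0607 = 0.197.

d_min ≈ 0.20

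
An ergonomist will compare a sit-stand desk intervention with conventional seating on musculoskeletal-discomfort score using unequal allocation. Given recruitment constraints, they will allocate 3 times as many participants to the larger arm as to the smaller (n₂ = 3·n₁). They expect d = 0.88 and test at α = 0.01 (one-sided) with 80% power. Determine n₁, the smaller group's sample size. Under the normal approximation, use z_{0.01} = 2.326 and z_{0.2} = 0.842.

With allocation ratio k = n₂/n₁ = 3, Var(x̄₁−x̄₂) = σ²(1/n₁ + 1/(k·n₁)) = σ²·(k+1)/(k·n₁).
So n₁ = (1 + 1/k)·((z_{α} + z_β)/d)² = 1.333 × (3.168/0.88)².
n₁ = 1.333 × 12.96 = 17.3.
Round up: n₁ = 18, giving n₂ = 3 × 18 = 54.

n₁ = 18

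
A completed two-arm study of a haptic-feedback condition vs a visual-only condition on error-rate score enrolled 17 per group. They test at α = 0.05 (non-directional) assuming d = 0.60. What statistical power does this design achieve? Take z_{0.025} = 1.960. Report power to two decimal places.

For two equal groups, power = Φ(d·√(n/2) − z_{α/2}).
d·√(n/2) = 0.60 × √(17/2) = 0.60 × 2.915 = 1.749.
z_β = 1.749 − 1.960 = -0.211.
Power = Φ(-0.211) = 0.417.

power ≈ 0.42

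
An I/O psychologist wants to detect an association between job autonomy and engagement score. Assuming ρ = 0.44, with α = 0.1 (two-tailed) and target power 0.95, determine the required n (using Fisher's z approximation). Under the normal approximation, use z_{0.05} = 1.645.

Fisher's z: C = ½·ln((1+r)/(1−r)) = ½·ln(2.5714) = 0.4722.
n = ((z_{α/2} + z_β)/C)² + 3.
(1.645 + 1.645) / 0.4722 = 3.290 / 0.4722 = 6.967.
n = 6.967² + 3 = 48.54 + 3 = 51.5.
Round up.

n = 52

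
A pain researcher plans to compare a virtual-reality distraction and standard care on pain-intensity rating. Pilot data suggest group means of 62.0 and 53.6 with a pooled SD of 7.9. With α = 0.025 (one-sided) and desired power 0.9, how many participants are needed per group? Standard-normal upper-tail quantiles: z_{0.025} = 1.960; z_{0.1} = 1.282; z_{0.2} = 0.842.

n = 19 per group

Cohen's d = |M₁ − M₂| / SD_pooled = |62.0 − 53.6| / 7.9 = 8.4 / 7.9 = 1.063.
For two independent groups with equal n: n = 2·((z_{α} + z_β) / d)².
z_{α} + z_β = 1.960 + 1.282 = 3.242.
n = 2 × (3.242 / 1.063)² = 2 × 3.050² = 2 × 9.30 = 18.6.
Round up to the next whole participant.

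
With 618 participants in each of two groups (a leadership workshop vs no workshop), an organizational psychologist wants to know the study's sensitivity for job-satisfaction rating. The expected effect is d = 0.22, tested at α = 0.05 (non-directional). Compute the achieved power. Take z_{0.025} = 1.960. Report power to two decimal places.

power ≈ 0.97

For two equal groups, power = Φ(d·√(n/2) − z_{α/2}).
d·√(n/2) = 0.22 × √(618/2) = 0.22 × 17.578 = 3.867.
z_β = 3.867 − 1.960 = 1.907.
Power = Φ(1.907) = 0.972.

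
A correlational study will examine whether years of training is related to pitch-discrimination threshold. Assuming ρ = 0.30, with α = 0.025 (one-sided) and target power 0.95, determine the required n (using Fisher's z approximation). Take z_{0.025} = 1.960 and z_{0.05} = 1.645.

Fisher's z: C = ½·ln((1+r)/(1−r)) = ½·ln(1.8571) = 0.3095.
n = ((z_{α} + z_β)/C)² + 3.
(1.960 + 1.645) / 0.3095 = 3.605 / 0.3095 = 11.648.
n = 11.648² + 3 = 135.67 + 3 = 138.7.
Round up.

n = 139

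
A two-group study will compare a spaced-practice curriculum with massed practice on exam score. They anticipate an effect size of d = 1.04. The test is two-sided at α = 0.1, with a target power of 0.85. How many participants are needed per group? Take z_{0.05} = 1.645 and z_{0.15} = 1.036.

For two independent groups with equal n: n = 2·((z_{α/2} + z_β) / d)².
z_{α/2} + z_β = 1.645 + 1.036 = 2.681.
n = 2 × (2.681 / 1.04)² = 2 × 2.578² = 2 × 6.65 = 13.3.
Round up to the next whole participant.

n = 14 per group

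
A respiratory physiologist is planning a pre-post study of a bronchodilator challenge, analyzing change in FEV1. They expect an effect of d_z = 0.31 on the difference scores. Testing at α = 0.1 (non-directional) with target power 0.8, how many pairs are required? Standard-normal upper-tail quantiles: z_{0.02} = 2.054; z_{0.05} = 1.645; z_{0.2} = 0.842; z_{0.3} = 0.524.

For a paired (one-sample on differences) test: n = ((z_{α/2} + z_β) / d)².
z_{α/2} + z_β = 1.645 + 0.842 = 2.487.
n = (2.487 / 0.31)² = 8.023² = 64.36.
Round up.

n = 65 pairs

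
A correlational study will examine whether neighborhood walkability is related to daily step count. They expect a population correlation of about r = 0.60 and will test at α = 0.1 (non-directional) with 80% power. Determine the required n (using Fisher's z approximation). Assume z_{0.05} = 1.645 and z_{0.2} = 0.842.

n = 16

Fisher's z: C = ½·ln((1+r)/(1−r)) = ½·ln(4.0000) = 0.6931.
n = ((z_{α/2} + z_β)/C)² + 3.
(1.645 + 0.842) / 0.6931 = 2.487 / 0.6931 = 3.588.
n = 3.588² + 3 = 12.88 + 3 = 15.9.
Round up.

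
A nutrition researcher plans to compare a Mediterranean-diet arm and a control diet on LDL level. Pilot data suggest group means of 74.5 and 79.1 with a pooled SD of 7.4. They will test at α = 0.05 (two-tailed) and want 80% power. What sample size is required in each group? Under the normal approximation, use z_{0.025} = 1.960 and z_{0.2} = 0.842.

n = 41 per group

Cohen's d = |M₁ − M₂| / SD_pooled = |74.5 − 79.1| / 7.4 = 4.6 / 7.4 = 0.622.
For two independent groups with equal n: n = 2·((z_{α/2} + z_β) / d)².
z_{α/2} + z_β = 1.960 + 0.842 = 2.802.
n = 2 × (2.802 / 0.622)² = 2 × 4.505² = 2 × 20.29 = 40.6.
Round up to the next whole participant.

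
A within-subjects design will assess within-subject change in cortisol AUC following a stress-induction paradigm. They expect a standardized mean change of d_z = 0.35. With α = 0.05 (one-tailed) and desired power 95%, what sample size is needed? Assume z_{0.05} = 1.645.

n = 89 pairs

For a paired (one-sample on differences) test: n = ((z_{α} + z_β) / d)².
z_{α} + z_β = 1.645 + 1.645 = 3.290.
n = (3.290 / 0.35)² = 9.400² = 88.36.
Round up.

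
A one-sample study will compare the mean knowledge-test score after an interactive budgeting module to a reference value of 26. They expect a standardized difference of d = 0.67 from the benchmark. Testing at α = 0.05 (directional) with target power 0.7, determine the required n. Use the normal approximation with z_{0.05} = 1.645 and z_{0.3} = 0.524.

n = 11

For a one-sample test: n = ((z_{α} + z_β) / d)².
z_{α} + z_β = 1.645 + 0.524 = 2.169.
n = (2.169 / 0.67)² = 3.237² = 10.48.
Round up.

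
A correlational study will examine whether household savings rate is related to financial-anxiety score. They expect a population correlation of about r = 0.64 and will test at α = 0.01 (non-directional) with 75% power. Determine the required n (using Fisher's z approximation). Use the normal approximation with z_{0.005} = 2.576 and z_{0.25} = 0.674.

Fisher's z: C = ½·ln((1+r)/(1−r)) = ½·ln(4.5556) = 0.7582.
n = ((z_{α/2} + z_β)/C)² + 3.
(2.576 + 0.674) / 0.7582 = 3.250 / 0.7582 = 4.286.
n = 4.286² + 3 = 18.37 + 3 = 21.4.
Round up.

n = 22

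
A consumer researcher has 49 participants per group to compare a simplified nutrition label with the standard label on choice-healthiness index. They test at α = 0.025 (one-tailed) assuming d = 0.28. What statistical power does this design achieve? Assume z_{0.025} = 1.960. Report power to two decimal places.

power ≈ 0.28

For two equal groups, power = Φ(d·√(n/2) − z_{α}).
d·√(n/2) = 0.28 × √(49/2) = 0.28 × 4.950 = 1.386.
z_β = 1.386 − 1.960 = -0.574.
Power = Φ(-0.574) = 0.283.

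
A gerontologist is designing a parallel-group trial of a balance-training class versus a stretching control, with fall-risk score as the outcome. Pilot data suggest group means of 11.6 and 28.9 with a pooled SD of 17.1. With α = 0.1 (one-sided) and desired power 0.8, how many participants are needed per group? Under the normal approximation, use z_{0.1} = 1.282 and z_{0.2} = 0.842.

n = 9 per group

Cohen's d = |M₁ − M₂| / SD_pooled = |11.6 − 28.9| / 17.1 = 17.3 / 17.1 = 1.012.
For two independent groups with equal n: n = 2·((z_{α} + z_β) / d)².
z_{α} + z_β = 1.282 + 0.842 = 2.124.
n = 2 × (2.124 / 1.012)² = 2 × 2.099² = 2 × 4.41 = 8.8.
Round up to the next whole participant.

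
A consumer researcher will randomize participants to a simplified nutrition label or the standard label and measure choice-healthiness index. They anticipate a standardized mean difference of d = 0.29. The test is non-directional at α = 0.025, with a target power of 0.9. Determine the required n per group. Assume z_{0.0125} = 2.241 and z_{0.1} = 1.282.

n = 296 per group

For two independent groups with equal n: n = 2·((z_{α/2} + z_β) / d)².
z_{α/2} + z_β = 2.241 + 1.282 = 3.523.
n = 2 × (3.523 / 0.29)² = 2 × 12.148² = 2 × 147.58 = 295.2.
Round up to the next whole participant.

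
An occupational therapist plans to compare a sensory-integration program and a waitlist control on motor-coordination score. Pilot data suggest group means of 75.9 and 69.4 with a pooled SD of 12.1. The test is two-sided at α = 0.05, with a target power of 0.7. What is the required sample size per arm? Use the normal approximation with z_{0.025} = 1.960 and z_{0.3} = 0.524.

Cohen's d = |M₁ − M₂| / SD_pooled = |75.9 − 69.4| / 12.1 = 6.5 / 12.1 = 0.537.
For two independent groups with equal n: n = 2·((z_{α/2} + z_β) / d)².
z_{α/2} + z_β = 1.960 + 0.524 = 2.484.
n = 2 × (2.484 / 0.537)² = 2 × 4.626² = 2 × 21.40 = 42.8.
Round up to the next whole participant.

n = 43 per group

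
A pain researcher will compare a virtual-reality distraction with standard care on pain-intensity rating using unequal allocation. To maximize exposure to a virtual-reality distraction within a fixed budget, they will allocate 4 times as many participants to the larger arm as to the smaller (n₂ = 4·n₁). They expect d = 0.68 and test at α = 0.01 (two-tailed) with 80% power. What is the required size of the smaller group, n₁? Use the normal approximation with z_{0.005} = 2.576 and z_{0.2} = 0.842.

n₁ = 32

With allocation ratio k = n₂/n₁ = 4, Var(x̄₁−x̄₂) = σ²(1/n₁ + 1/(k·n₁)) = σ²·(k+1)/(k·n₁).
So n₁ = (1 + 1/k)·((z_{α/2} + z_β)/d)² = 1.250 × (3.418/0.68)².
n₁ = 1.250 × 25.27 = 31.6.
Round up: n₁ = 32, giving n₂ = 4 × 32 = 128.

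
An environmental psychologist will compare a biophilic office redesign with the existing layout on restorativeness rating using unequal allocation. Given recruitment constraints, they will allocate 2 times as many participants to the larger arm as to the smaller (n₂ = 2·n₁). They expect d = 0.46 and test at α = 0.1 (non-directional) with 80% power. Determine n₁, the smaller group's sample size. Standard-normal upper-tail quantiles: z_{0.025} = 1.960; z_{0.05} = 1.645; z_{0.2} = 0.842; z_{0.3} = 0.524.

n₁ = 44

With allocation ratio k = n₂/n₁ = 2, Var(x̄₁−x̄₂) = σ²(1/n₁ + 1/(k·n₁)) = σ²·(k+1)/(k·n₁).
So n₁ = (1 + 1/k)·((z_{α/2} + z_β)/d)² = 1.500 × (2.487/0.46)².
n₁ = 1.500 × 29.23 = 43.8.
Round up: n₁ = 44, giving n₂ = 2 × 44 = 88.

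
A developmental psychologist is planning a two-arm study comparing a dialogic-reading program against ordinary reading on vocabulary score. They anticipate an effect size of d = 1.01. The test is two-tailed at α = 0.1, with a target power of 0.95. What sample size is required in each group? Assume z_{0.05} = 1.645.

n = 22 per group

For two independent groups with equal n: n = 2·((z_{α/2} + z_β) / d)².
z_{α/2} + z_β = 1.645 + 1.645 = 3.290.
n = 2 × (3.290 / 1.01)² = 2 × 3.257² = 2 × 10.61 = 21.2.
Round up to the next whole participant.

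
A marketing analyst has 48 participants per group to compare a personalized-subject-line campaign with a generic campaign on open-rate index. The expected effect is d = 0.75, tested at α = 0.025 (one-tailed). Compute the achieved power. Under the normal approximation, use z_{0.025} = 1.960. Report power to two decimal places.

power ≈ 0.96

For two equal groups, power = Φ(d·√(n/2) − z_{α}).
d·√(n/2) = 0.75 × √(48/2) = 0.75 × 4.899 = 3.674.
z_β = 3.674 − 1.960 = 1.714.
Power = Φ(1.714) = 0.957.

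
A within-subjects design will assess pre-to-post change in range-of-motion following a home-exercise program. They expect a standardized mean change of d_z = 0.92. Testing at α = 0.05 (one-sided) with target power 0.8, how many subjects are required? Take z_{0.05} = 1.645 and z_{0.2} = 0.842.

n = 8 pairs

For a paired (one-sample on differences) test: n = ((z_{α} + z_β) / d)².
z_{α} + z_β = 1.645 + 0.842 = 2.487.
n = (2.487 / 0.92)² = 2.703² = 7.31.
Round up.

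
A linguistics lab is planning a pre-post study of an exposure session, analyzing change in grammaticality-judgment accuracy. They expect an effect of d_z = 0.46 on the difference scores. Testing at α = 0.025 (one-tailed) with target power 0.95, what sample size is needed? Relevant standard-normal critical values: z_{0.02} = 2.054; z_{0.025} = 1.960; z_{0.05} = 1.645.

For a paired (one-sample on differences) test: n = ((z_{α} + z_β) / d)².
z_{α} + z_β = 1.960 + 1.645 = 3.605.
n = (3.605 / 0.46)² = 7.837² = 61.42.
Round up.

n = 62 pairs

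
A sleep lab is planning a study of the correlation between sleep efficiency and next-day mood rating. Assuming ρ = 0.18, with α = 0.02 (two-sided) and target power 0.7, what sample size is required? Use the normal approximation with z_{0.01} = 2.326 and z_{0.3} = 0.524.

Fisher's z: C = ½·ln((1+r)/(1−r)) = ½·ln(1.4390) = 0.1820.
n = ((z_{α/2} + z_β)/C)² + 3.
(2.326 + 0.524) / 0.1820 = 2.850 / 0.1820 = 15.659.
n = 15.659² + 3 = 245.21 + 3 = 248.2.
Round up.

n = 249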